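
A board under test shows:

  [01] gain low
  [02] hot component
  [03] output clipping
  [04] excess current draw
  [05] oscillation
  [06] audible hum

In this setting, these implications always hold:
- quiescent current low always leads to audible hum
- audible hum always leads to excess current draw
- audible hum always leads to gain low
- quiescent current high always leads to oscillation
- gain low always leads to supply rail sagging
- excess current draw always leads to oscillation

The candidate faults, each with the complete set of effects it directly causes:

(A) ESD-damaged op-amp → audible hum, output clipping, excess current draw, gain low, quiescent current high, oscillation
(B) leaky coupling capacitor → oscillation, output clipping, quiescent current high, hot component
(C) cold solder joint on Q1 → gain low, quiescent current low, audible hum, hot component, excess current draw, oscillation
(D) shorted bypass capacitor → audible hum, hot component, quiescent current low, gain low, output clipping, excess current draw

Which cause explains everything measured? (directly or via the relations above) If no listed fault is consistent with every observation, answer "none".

D

Testing each hypothesis:
(A) ESD-damaged op-amp — does not account for hot component
(B) leaky coupling capacitor — gain low miss; hot component match; output clipping match; excess current draw miss; oscillation match; audible hum miss
(C) cold solder joint on Q1 — does not account for output clipping
(D) shorted bypass capacitor — accounts for every observation (oscillation by excess current draw → oscillation)
(D) is the only candidate with no mismatches.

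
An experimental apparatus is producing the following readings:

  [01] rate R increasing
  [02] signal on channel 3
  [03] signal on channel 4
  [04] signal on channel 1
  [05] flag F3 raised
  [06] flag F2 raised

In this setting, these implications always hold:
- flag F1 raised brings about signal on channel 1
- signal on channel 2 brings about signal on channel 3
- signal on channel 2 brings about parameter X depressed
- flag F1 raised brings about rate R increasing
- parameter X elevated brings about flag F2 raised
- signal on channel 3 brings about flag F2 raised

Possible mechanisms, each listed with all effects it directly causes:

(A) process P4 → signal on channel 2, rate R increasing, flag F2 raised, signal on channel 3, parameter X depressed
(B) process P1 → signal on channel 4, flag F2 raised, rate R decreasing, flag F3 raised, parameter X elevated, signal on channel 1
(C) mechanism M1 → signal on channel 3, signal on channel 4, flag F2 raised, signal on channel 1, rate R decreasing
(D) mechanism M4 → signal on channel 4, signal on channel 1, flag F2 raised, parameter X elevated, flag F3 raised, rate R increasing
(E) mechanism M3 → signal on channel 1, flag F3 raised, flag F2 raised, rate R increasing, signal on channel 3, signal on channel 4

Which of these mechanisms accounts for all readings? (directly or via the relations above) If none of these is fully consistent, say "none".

E

Checking each candidate against the observations:
(A) process P4 — rate R increasing ✓; signal on channel 3 ✓; signal on channel 4 ✗; signal on channel 1 ✗; flag F3 raised ✗; flag F2 raised ✓
(B) process P1 — fails on rate R increasing, signal on channel 3 (predicts rate R decreasing, not rate R increasing)
(C) mechanism M1 — rate R increasing ✗; signal on channel 3 ✓; signal on channel 4 ✓; signal on channel 1 ✓; flag F3 raised ✗; flag F2 raised ✓
(D) mechanism M4 — rate R increasing ✓; signal on channel 3 ✗; signal on channel 4 ✓; signal on channel 1 ✓; flag F3 raised ✓; flag F2 raised ✓
(E) mechanism M3 — accounts for every observation
(E) is the only candidate with no mismatches.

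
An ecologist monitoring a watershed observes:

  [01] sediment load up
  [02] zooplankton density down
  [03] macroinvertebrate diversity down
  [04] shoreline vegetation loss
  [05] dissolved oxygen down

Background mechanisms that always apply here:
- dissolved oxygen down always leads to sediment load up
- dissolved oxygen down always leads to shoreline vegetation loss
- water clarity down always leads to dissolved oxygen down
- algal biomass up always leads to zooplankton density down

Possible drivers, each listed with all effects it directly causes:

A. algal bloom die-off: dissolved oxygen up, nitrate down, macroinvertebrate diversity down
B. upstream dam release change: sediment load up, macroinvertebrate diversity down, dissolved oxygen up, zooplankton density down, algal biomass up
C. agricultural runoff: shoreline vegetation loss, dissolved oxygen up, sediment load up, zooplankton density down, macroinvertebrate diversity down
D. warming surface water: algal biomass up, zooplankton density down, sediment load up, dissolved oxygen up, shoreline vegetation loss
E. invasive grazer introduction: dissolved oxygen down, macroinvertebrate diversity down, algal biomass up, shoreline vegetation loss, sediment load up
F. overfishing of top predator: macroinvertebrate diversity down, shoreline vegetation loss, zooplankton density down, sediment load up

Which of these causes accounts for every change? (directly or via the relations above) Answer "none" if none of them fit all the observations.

Per-candidate check:
(A) algal bloom die-off — fails on sediment load up, zooplankton density down, shoreline vegetation loss, dissolved oxygen down (predicts dissolved oxygen up, not dissolved oxygen down)
(B) upstream dam release change — sediment load up match; zooplankton density down match; macroinvertebrate diversity down match; shoreline vegetation loss miss; dissolved oxygen down miss
(C) agricultural runoff — fails on dissolved oxygen down (predicts dissolved oxygen up, not dissolved oxygen down)
(D) warming surface water — sediment load up match; zooplankton density down match; macroinvertebrate diversity down miss; shoreline vegetation loss match; dissolved oxygen down miss
(E) invasive grazer introduction — sediment load up match; zooplankton density down match (via algal biomass up → zooplankton density down); macroinvertebrate diversity down match; shoreline vegetation loss match; dissolved oxygen down match
(F) overfishing of top predator — sediment load up match; zooplankton density down match; macroinvertebrate diversity down match; shoreline vegetation loss match; dissolved oxygen down miss
(E) is the only candidate with no mismatches.

E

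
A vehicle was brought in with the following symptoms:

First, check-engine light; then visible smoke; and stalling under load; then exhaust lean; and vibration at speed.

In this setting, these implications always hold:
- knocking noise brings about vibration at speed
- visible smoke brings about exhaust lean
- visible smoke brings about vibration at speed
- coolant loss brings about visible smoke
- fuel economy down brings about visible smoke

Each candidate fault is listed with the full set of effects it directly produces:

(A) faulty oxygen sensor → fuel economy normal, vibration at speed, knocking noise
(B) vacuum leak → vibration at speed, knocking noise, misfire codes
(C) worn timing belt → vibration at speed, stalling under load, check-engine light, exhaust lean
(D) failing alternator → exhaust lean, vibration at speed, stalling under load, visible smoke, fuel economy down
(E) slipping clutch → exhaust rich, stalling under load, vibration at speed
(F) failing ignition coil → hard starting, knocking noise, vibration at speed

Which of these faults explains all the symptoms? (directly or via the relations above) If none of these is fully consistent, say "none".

For each candidate, compare predicted effects to what was observed:
(A) faulty oxygen sensor — does not account for check-engine light, visible smoke, stalling under load, exhaust lean
(B) vacuum leak — does not account for check-engine light, visible smoke, stalling under load, exhaust lean
(C) worn timing belt — does not account for visible smoke
(D) failing alternator — does not account for check-engine light
(E) slipping clutch — check-engine light miss; visible smoke miss; stalling under load match; exhaust lean miss; vibration at speed match
(F) failing ignition coil — check-engine light miss; visible smoke miss; stalling under load miss; exhaust lean miss; vibration at speed match
Every candidate fails on at least one observation.

none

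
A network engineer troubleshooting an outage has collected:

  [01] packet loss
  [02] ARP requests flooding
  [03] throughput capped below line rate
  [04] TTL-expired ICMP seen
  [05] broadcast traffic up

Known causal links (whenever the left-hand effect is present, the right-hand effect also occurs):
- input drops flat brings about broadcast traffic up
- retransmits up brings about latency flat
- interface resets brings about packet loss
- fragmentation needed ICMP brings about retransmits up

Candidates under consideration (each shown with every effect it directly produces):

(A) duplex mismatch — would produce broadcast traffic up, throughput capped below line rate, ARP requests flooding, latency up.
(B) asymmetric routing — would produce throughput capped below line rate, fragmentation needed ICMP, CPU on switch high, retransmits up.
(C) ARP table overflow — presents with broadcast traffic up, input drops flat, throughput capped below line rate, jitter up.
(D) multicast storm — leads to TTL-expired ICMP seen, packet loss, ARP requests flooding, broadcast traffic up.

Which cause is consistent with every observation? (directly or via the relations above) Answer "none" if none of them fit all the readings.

none

Testing each hypothesis:
(A) duplex mismatch — packet loss NO; ARP requests flooding yes; throughput capped below line rate yes; TTL-expired ICMP seen NO; broadcast traffic up yes
(B) asymmetric routing — does not account for packet loss, ARP requests flooding, TTL-expired ICMP seen, broadcast traffic up
(C) ARP table overflow — packet loss NO; ARP requests flooding NO; throughput capped below line rate yes; TTL-expired ICMP seen NO; broadcast traffic up yes
(D) multicast storm — packet loss yes; ARP requests flooding yes; throughput capped below line rate NO; TTL-expired ICMP seen yes; broadcast traffic up yes
None of the listed candidates fits everything.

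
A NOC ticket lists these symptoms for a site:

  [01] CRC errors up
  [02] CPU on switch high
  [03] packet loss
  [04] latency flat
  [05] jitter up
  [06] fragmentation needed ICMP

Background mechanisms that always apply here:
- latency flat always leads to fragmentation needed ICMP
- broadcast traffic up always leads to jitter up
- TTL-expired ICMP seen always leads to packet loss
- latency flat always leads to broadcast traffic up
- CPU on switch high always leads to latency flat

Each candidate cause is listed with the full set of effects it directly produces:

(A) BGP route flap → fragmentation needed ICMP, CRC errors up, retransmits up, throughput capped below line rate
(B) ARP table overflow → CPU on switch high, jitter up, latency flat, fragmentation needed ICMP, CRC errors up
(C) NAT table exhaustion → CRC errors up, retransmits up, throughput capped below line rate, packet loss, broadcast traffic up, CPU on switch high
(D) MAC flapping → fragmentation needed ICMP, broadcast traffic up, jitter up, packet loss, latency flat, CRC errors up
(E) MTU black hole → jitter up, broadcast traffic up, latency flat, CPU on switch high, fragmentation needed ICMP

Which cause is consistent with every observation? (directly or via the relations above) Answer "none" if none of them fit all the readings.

C

Checking each candidate against the observations:
(A) BGP route flap — does not account for CPU on switch high, packet loss, latency flat, jitter up
(B) ARP table overflow — does not account for packet loss
(C) NAT table exhaustion — CRC errors up yes; CPU on switch high yes; packet loss yes; latency flat yes (through CPU on switch high → latency flat); jitter up yes (through broadcast traffic up → jitter up); fragmentation needed ICMP yes (through CPU on switch high → latency flat → fragmentation needed ICMP)
(D) MAC flapping — CRC errors up yes; CPU on switch high NO; packet loss yes; latency flat yes; jitter up yes; fragmentation needed ICMP yes
(E) MTU black hole — CRC errors up NO; CPU on switch high yes; packet loss NO; latency flat yes; jitter up yes; fragmentation needed ICMP yes
(C) alone accounts for all the evidence.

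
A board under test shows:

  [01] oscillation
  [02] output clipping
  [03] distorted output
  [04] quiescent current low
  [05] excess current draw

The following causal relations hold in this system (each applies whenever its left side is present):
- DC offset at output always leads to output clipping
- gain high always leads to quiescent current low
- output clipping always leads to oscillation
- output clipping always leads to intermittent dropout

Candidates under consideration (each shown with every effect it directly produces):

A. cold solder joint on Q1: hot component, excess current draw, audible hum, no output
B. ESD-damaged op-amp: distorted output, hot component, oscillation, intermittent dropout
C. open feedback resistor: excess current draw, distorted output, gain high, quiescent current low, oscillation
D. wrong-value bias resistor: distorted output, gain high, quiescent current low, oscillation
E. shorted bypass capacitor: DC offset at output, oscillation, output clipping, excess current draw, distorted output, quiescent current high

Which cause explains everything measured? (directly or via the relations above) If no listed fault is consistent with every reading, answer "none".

Checking each candidate against the observations:
(A) cold solder joint on Q1 — oscillation NO; output clipping NO; distorted output NO; quiescent current low NO; excess current draw yes
(B) ESD-damaged op-amp — does not account for output clipping, quiescent current low, excess current draw
(C) open feedback resistor — does not account for output clipping
(D) wrong-value bias resistor — does not account for output clipping, excess current draw
(E) shorted bypass capacitor — fails on quiescent current low (predicts quiescent current high, not quiescent current low)
No candidate is consistent with all observations.

none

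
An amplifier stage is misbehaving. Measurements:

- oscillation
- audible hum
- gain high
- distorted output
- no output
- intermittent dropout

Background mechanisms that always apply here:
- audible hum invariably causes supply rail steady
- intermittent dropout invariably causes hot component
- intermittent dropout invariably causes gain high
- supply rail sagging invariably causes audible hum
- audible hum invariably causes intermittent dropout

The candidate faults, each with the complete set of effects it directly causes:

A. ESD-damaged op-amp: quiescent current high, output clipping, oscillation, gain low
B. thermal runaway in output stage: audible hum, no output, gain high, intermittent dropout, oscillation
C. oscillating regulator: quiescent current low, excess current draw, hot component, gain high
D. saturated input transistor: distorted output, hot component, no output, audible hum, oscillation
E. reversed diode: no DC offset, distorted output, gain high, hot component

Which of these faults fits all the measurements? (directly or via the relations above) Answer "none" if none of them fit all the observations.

Per-candidate check:
(A) ESD-damaged op-amp — fails on audible hum, gain high, distorted output, no output, intermittent dropout (predicts gain low, not gain high)
(B) thermal runaway in output stage — oscillation match; audible hum match; gain high match; distorted output miss; no output match; intermittent dropout match
(C) oscillating regulator — does not account for oscillation, audible hum, distorted output, no output, intermittent dropout
(D) saturated input transistor — accounts for every observation (gain high by audible hum → intermittent dropout → gain high)
(E) reversed diode — oscillation miss; audible hum miss; gain high match; distorted output match; no output miss; intermittent dropout miss
(D) is the only candidate with no mismatches.

D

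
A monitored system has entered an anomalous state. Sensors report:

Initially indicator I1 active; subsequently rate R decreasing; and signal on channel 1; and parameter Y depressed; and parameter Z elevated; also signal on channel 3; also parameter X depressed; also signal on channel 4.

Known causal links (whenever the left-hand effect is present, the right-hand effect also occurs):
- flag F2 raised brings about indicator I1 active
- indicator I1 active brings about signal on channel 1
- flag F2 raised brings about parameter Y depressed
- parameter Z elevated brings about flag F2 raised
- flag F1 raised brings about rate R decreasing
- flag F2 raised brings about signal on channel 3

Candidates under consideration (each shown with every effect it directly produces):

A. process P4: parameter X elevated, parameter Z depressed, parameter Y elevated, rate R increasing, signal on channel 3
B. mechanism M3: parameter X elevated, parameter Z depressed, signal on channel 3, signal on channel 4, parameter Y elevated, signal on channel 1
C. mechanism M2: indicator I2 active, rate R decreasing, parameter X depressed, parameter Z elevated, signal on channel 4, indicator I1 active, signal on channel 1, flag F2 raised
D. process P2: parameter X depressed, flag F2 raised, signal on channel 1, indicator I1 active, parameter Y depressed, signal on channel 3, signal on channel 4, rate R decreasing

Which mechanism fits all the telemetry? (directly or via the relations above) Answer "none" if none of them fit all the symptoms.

C

Per-candidate check:
(A) process P4 — indicator I1 active -; rate R decreasing -; signal on channel 1 -; parameter Y depressed -; parameter Z elevated -; signal on channel 3 +; parameter X depressed -; signal on channel 4 -
(B) mechanism M3 — indicator I1 active -; rate R decreasing -; signal on channel 1 +; parameter Y depressed -; parameter Z elevated -; signal on channel 3 +; parameter X depressed -; signal on channel 4 +
(C) mechanism M2 — indicator I1 active +; rate R decreasing +; signal on channel 1 +; parameter Y depressed + (through flag F2 raised → parameter Y depressed); parameter Z elevated +; signal on channel 3 + (through flag F2 raised → signal on channel 3); parameter X depressed +; signal on channel 4 +
(D) process P2 — does not account for parameter Z elevated
Only (C) is consistent with every observation.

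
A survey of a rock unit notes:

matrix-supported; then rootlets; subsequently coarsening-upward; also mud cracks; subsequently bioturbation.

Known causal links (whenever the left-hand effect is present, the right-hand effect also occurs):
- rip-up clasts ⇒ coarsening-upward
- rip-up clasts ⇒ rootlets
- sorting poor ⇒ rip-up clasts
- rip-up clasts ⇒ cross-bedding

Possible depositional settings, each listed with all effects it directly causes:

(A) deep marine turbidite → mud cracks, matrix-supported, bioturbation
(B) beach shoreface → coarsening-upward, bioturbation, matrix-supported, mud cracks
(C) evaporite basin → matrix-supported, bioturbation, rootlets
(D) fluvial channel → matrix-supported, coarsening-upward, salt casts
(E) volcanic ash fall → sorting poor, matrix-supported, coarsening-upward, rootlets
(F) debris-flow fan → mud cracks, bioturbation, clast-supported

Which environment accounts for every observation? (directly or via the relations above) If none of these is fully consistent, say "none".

none

Per-candidate check:
(A) deep marine turbidite — matrix-supported yes; rootlets NO; coarsening-upward NO; mud cracks yes; bioturbation yes
(B) beach shoreface — matrix-supported yes; rootlets NO; coarsening-upward yes; mud cracks yes; bioturbation yes
(C) evaporite basin — does not account for coarsening-upward, mud cracks
(D) fluvial channel — does not account for rootlets, mud cracks, bioturbation
(E) volcanic ash fall — does not account for mud cracks, bioturbation
(F) debris-flow fan — matrix-supported NO; rootlets NO; coarsening-upward NO; mud cracks yes; bioturbation yes
No candidate is consistent with all observations.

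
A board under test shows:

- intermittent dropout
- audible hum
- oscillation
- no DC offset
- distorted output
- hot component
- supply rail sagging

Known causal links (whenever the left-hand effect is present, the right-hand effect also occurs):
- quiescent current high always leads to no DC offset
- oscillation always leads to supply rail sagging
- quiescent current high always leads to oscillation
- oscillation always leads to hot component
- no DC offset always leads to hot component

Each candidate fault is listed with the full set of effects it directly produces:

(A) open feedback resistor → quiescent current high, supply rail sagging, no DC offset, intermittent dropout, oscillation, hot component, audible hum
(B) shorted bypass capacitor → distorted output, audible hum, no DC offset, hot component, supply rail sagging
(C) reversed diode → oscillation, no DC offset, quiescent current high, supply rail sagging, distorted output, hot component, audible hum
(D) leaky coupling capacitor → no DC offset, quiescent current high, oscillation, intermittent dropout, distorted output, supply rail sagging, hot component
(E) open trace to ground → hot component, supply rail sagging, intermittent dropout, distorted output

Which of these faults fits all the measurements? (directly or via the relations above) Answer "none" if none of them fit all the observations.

none

Checking each candidate against the observations:
(A) open feedback resistor — intermittent dropout ✓; audible hum ✓; oscillation ✓; no DC offset ✓; distorted output ✗; hot component ✓; supply rail sagging ✓
(B) shorted bypass capacitor — does not account for intermittent dropout, oscillation
(C) reversed diode — intermittent dropout ✗; audible hum ✓; oscillation ✓; no DC offset ✓; distorted output ✓; hot component ✓; supply rail sagging ✓
(D) leaky coupling capacitor — does not account for audible hum
(E) open trace to ground — intermittent dropout ✓; audible hum ✗; oscillation ✗; no DC offset ✗; distorted output ✓; hot component ✓; supply rail sagging ✓
No candidate is consistent with all observations.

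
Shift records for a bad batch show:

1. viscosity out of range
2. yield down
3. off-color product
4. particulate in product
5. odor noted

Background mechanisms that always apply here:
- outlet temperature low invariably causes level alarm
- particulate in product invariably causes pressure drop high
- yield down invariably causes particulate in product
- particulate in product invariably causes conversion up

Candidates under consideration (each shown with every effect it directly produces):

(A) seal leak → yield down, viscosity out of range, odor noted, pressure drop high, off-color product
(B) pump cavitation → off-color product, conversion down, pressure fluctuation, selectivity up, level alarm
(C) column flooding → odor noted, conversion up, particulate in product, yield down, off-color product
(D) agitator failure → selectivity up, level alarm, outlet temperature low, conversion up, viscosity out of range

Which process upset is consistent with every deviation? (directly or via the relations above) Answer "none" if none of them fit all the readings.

A

For each candidate, compare predicted effects to what was observed:
(A) seal leak — accounts for every observation (particulate in product via yield down → particulate in product)
(B) pump cavitation — viscosity out of range NO; yield down NO; off-color product yes; particulate in product NO; odor noted NO
(C) column flooding — viscosity out of range NO; yield down yes; off-color product yes; particulate in product yes; odor noted yes
(D) agitator failure — viscosity out of range yes; yield down NO; off-color product NO; particulate in product NO; odor noted NO
(A) alone accounts for all the evidence.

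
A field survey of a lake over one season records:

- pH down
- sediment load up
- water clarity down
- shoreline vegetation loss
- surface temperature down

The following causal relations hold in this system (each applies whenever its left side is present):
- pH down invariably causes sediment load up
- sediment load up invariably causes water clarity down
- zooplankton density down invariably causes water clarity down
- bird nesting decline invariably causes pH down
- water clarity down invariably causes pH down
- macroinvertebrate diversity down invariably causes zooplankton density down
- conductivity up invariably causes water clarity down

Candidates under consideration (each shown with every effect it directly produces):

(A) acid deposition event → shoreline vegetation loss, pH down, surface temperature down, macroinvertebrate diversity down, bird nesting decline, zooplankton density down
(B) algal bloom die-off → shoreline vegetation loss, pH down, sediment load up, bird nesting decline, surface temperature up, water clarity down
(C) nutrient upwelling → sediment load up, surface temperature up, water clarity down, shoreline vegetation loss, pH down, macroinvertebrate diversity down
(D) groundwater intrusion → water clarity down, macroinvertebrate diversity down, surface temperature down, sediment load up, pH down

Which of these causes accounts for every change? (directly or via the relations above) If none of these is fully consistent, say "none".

A

Checking each candidate against the observations:
(A) acid deposition event — pH down +; sediment load up + (through pH down → sediment load up); water clarity down + (through zooplankton density down → water clarity down); shoreline vegetation loss +; surface temperature down +
(B) algal bloom die-off — pH down +; sediment load up +; water clarity down +; shoreline vegetation loss +; surface temperature down -
(C) nutrient upwelling — fails on surface temperature down (predicts surface temperature up, not surface temperature down)
(D) groundwater intrusion — pH down +; sediment load up +; water clarity down +; shoreline vegetation loss -; surface temperature down +
Only (A) is consistent with every observation.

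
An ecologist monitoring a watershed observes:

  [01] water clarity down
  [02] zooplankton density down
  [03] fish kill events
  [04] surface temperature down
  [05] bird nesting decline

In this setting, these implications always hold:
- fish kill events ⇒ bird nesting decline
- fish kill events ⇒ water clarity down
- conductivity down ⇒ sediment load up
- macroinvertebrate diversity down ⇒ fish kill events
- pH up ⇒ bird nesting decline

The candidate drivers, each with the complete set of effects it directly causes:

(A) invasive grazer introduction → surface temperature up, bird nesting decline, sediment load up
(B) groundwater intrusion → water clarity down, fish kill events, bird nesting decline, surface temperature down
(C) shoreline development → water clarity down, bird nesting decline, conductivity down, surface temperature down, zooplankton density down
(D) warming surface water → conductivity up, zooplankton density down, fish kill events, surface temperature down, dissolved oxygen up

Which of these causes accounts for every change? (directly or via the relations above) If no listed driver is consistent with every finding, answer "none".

Testing each hypothesis:
(A) invasive grazer introduction — water clarity down ✗; zooplankton density down ✗; fish kill events ✗; surface temperature down ✗; bird nesting decline ✓
(B) groundwater intrusion — water clarity down ✓; zooplankton density down ✗; fish kill events ✓; surface temperature down ✓; bird nesting decline ✓
(C) shoreline development — water clarity down ✓; zooplankton density down ✓; fish kill events ✗; surface temperature down ✓; bird nesting decline ✓
(D) warming surface water — water clarity down ✓ (through fish kill events → water clarity down); zooplankton density down ✓; fish kill events ✓; surface temperature down ✓; bird nesting decline ✓ (through fish kill events → bird nesting decline)
Only (D) is consistent with every observation.

D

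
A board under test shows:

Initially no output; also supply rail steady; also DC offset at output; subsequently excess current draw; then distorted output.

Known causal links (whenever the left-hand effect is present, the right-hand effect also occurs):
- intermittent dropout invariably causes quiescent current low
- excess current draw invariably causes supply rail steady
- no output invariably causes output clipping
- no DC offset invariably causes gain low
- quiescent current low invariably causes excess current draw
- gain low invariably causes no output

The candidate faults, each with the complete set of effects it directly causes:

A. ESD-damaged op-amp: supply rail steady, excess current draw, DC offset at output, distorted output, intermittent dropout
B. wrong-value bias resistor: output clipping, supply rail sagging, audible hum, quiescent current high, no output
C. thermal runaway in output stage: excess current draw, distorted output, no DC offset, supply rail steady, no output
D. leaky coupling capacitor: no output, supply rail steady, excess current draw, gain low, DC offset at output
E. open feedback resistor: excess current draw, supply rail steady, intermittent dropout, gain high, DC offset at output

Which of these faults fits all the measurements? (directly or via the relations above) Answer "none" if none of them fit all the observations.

none

For each candidate, compare predicted effects to what was observed:
(A) ESD-damaged op-amp — does not account for no output
(B) wrong-value bias resistor — fails on supply rail steady, DC offset at output, excess current draw, distorted output (predicts supply rail sagging, not supply rail steady)
(C) thermal runaway in output stage — no output match; supply rail steady match; DC offset at output miss; excess current draw match; distorted output match
(D) leaky coupling capacitor — does not account for distorted output
(E) open feedback resistor — no output miss; supply rail steady match; DC offset at output match; excess current draw match; distorted output miss
No candidate is consistent with all observations.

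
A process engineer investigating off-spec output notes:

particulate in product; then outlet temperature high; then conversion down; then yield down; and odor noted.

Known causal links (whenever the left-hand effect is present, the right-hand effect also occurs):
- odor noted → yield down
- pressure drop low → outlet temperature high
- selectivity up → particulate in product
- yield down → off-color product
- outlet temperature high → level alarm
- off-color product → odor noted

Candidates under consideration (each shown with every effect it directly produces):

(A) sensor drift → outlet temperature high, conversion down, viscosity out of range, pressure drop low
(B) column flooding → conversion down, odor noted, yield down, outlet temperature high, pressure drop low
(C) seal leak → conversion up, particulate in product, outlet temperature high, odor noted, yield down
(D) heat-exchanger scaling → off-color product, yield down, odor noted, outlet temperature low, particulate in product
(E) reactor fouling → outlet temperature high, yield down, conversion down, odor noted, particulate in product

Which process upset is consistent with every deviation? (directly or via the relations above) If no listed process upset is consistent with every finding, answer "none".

Checking each candidate against the observations:
(A) sensor drift — particulate in product ✗; outlet temperature high ✓; conversion down ✓; yield down ✗; odor noted ✗
(B) column flooding — does not account for particulate in product
(C) seal leak — particulate in product ✓; outlet temperature high ✓; conversion down ✗; yield down ✓; odor noted ✓
(D) heat-exchanger scaling — fails on outlet temperature high, conversion down (predicts outlet temperature low, not outlet temperature high)
(E) reactor fouling — particulate in product ✓; outlet temperature high ✓; conversion down ✓; yield down ✓; odor noted ✓
(E) is the only candidate with no mismatches.

E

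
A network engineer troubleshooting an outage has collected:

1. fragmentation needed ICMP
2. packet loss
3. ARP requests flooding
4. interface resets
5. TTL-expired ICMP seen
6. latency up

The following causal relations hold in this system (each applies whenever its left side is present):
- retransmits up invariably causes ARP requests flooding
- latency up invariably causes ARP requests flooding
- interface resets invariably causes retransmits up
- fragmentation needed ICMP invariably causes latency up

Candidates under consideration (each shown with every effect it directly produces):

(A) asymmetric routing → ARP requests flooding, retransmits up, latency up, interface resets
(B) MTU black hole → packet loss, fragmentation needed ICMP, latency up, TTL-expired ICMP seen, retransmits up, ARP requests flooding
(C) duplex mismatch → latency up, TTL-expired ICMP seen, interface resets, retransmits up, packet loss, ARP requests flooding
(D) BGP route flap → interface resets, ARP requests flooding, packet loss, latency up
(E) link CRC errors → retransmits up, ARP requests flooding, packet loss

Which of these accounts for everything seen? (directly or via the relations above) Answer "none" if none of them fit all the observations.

none

For each candidate, compare predicted effects to what was observed:
(A) asymmetric routing — does not account for fragmentation needed ICMP, packet loss, TTL-expired ICMP seen
(B) MTU black hole — does not account for interface resets
(C) duplex mismatch — does not account for fragmentation needed ICMP
(D) BGP route flap — fragmentation needed ICMP -; packet loss +; ARP requests flooding +; interface resets +; TTL-expired ICMP seen -; latency up +
(E) link CRC errors — fragmentation needed ICMP -; packet loss +; ARP requests flooding +; interface resets -; TTL-expired ICMP seen -; latency up -
None of the listed candidates fits everything.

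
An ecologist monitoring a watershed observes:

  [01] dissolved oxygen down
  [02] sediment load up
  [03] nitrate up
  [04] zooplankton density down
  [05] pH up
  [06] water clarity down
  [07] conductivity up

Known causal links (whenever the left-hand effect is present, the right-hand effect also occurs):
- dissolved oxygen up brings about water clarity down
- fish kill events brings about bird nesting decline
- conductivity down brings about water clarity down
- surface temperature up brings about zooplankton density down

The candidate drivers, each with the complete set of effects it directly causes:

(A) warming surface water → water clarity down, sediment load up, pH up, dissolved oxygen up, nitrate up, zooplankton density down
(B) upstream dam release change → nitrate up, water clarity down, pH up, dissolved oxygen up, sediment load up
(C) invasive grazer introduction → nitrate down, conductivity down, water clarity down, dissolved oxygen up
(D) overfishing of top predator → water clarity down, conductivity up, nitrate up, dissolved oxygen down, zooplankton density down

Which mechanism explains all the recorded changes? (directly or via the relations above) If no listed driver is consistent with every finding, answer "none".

none

Checking each candidate against the observations:
(A) warming surface water — dissolved oxygen down ✗; sediment load up ✓; nitrate up ✓; zooplankton density down ✓; pH up ✓; water clarity down ✓; conductivity up ✗
(B) upstream dam release change — fails on dissolved oxygen down, zooplankton density down, conductivity up (predicts dissolved oxygen up, not dissolved oxygen down)
(C) invasive grazer introduction — fails on dissolved oxygen down, sediment load up, nitrate up, zooplankton density down, pH up, conductivity up (predicts dissolved oxygen up, not dissolved oxygen down; predicts nitrate down, not nitrate up; predicts conductivity down, not conductivity up)
(D) overfishing of top predator — dissolved oxygen down ✓; sediment load up ✗; nitrate up ✓; zooplankton density down ✓; pH up ✗; water clarity down ✓; conductivity up ✓
No candidate is consistent with all observations.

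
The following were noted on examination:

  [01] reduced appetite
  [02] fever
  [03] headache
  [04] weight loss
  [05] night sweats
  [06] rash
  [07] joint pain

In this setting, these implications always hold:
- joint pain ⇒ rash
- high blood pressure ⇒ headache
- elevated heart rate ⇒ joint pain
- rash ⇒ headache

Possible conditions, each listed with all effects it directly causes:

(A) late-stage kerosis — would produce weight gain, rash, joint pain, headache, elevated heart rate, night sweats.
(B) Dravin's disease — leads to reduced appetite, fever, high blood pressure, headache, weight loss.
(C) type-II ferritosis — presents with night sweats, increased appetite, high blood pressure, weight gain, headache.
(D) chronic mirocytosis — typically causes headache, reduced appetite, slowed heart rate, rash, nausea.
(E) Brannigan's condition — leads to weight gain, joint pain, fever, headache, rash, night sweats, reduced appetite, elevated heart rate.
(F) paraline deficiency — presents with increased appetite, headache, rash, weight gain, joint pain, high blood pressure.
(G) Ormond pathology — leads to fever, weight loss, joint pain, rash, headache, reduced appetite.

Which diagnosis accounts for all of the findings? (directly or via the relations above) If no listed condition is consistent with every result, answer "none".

Checking each candidate against the observations:
(A) late-stage kerosis — reduced appetite -; fever -; headache +; weight loss -; night sweats +; rash +; joint pain +
(B) Dravin's disease — does not account for night sweats, rash, joint pain
(C) type-II ferritosis — reduced appetite -; fever -; headache +; weight loss -; night sweats +; rash -; joint pain -
(D) chronic mirocytosis — does not account for fever, weight loss, night sweats, joint pain
(E) Brannigan's condition — reduced appetite +; fever +; headache +; weight loss -; night sweats +; rash +; joint pain +
(F) paraline deficiency — fails on reduced appetite, fever, weight loss, night sweats (predicts increased appetite, not reduced appetite; predicts weight gain, not weight loss)
(G) Ormond pathology — does not account for night sweats
None of the listed candidates fits everything.

none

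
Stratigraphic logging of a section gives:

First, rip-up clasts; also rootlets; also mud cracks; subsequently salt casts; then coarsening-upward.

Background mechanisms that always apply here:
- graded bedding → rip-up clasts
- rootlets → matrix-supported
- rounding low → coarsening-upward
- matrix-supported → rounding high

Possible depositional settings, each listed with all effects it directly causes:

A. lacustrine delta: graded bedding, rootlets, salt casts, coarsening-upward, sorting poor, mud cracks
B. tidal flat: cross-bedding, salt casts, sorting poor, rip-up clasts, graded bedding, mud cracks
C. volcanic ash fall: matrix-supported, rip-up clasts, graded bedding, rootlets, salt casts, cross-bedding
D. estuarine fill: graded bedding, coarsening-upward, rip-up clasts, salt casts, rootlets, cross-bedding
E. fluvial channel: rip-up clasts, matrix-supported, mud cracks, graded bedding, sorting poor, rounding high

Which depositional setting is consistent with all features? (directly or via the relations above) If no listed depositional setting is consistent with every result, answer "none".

A

For each candidate, compare predicted effects to what was observed:
(A) lacustrine delta — accounts for every observation (rip-up clasts through graded bedding → rip-up clasts)
(B) tidal flat — does not account for rootlets, coarsening-upward
(C) volcanic ash fall — does not account for mud cracks, coarsening-upward
(D) estuarine fill — rip-up clasts +; rootlets +; mud cracks -; salt casts +; coarsening-upward +
(E) fluvial channel — rip-up clasts +; rootlets -; mud cracks +; salt casts -; coarsening-upward -
(A) is the only candidate with no mismatches.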